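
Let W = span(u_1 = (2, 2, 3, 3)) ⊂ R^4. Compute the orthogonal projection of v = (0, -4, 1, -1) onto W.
proj_W(v) = (-8/13, -8/13, -12/13, -12/13)

Set up U = [u_1 | ... | u_1] ∈ R^(4×1). The projector onto W = col(U) is P = U (U^T U)^(-1) U^T.
Compute U^T U =
  [26],
and U^T v = (-8).
Solve U^T U · c = U^T v for the coefficients: c = (-4/13). The projection is proj_W(v) = U c.
Check: (v - proj_W(v)) · u_1 = 0  (should be 0).
Result: proj_W(v) = (-8/13, -8/13, -12/13, -12/13).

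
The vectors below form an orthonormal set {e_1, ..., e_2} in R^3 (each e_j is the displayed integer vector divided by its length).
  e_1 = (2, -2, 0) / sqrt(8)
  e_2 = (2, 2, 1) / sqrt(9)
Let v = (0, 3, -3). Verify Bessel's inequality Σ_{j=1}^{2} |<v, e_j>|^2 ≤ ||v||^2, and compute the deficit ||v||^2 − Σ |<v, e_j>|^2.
Σ |<v, e_j>|^2 = 11/2; ||v||^2 = 18; deficit = 25/2

Write each e_j = u_j / sqrt(<u_j, u_j>) where u_j is the displayed integer vector. Then <v, e_j> = <v, u_j> / sqrt(<u_j, u_j>), so |<v, e_j>|^2 = <v, u_j>^2 / <u_j, u_j>.
Coefficients: <v, e_1> = -6/sqrt(8), <v, e_2> = 3/sqrt(9).
Square and sum: Σ |<v, e_j>|^2 = 11/2.
Compute ||v||^2 = v·v = 18.
Deficit = 18 − 11/2 = 25/2 ≥ 0, confirming Bessel's inequality. (The deficit equals ||v − Σ <v,e_j> e_j||^2, the squared distance from v to span{e_j}.)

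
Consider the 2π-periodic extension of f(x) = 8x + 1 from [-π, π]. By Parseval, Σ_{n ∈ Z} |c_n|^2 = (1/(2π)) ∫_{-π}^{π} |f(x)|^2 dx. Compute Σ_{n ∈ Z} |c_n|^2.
Σ |c_n|^2 = 64π^2/3 + 1

Expand and integrate term by term over [-π, π]:
  ∫ (8x)^2 dx = 64·(2π^3/3); ∫ 2·8·(1)·x dx = 0 (odd integrand); ∫ 1^2 dx = 1·2π.
So (1/(2π)) ∫_{-π}^{π} (8x + 1)^2 dx = 64π^2/3 + 1 = 64π^2/3 + 1.
Parseval ⇒ Σ |c_n|^2 = 64π^2/3 + 1.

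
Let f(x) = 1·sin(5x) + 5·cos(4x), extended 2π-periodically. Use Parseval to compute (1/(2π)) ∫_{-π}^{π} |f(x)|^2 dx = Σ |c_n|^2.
Σ |c_n|^2 = 13

Expand |f|^2 and use orthogonality of {sin(nx), cos(mx)} on [-π, π]:
  ∫_{-π}^{π} sin(nx)^2 dx = π, ∫ cos(mx)^2 dx = π, and cross terms integrate to 0.
So ∫_{-π}^{π} f(x)^2 dx = 1^2 · π + 5^2 · π = (1 + 25)π.
Divide by 2π: (1 + 25)/2 = 13.
By Parseval, this equals Σ |c_n|^2.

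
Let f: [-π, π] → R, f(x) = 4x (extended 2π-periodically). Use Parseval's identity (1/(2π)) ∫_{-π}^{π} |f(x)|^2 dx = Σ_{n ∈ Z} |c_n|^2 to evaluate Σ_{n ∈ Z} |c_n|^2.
Σ |c_n|^2 = 16π^2/3

Expand and integrate term by term over [-π, π]:
  ∫ (4x)^2 dx = 16·(2π^3/3); ∫ 2·4·(0)·x dx = 0 (odd integrand); ∫ 0^2 dx = 0·2π.
So (1/(2π)) ∫_{-π}^{π} (4x)^2 dx = 16π^2/3 + 0 = 16π^2/3.
Parseval ⇒ Σ |c_n|^2 = 16π^2/3.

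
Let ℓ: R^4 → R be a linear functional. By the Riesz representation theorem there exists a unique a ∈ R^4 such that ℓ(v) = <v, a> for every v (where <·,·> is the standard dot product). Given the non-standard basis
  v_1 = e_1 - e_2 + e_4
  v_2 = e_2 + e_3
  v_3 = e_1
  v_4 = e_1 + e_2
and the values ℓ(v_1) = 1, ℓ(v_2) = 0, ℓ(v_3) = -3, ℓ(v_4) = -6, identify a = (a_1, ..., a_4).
a = (-3, -3, 3, 1)

Write a = (a_1, ..., a_4) in the standard basis. For each basis vector v_i, ℓ(v_i) = <v_i, a> is a linear equation in the a_j's. Collect the n equations into a matrix system V a = ℓ, where row i of V is v_i (expressed in the standard basis). Since V is invertible (lower-triangular with 1s on the diagonal, up to permutation), solve by back-substitution:
  V =
[[1, -1, 0, 1],
 [0, 1, 1, 0],
 [1, 0, 0, 0],
 [1, 1, 0, 0]]
  V a = (1, 0, -3, -6)
Solving gives a = (-3, -3, 3, 1).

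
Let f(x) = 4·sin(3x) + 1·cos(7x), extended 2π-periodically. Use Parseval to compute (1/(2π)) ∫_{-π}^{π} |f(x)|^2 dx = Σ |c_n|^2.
Σ |c_n|^2 = 17/2

Expand |f|^2 and use orthogonality of {sin(nx), cos(mx)} on [-π, π]:
  ∫_{-π}^{π} sin(nx)^2 dx = π, ∫ cos(mx)^2 dx = π, and cross terms integrate to 0.
So ∫_{-π}^{π} f(x)^2 dx = 4^2 · π + 1^2 · π = (16 + 1)π.
Divide by 2π: (16 + 1)/2 = 17/2.
By Parseval, this equals Σ |c_n|^2.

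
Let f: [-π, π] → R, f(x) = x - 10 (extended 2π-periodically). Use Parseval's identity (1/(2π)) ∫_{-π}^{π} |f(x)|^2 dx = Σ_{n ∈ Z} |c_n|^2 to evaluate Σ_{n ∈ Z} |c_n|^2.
Σ |c_n|^2 = π^2/3 + 100

Expand and integrate term by term over [-π, π]:
  ∫ (x)^2 dx = 1·(2π^3/3); ∫ 2·1·(-10)·x dx = 0 (odd integrand); ∫ (-10)^2 dx = 100·2π.
So (1/(2π)) ∫_{-π}^{π} (x - 10)^2 dx = 1π^2/3 + 100 = π^2/3 + 100.
Parseval ⇒ Σ |c_n|^2 = π^2/3 + 100.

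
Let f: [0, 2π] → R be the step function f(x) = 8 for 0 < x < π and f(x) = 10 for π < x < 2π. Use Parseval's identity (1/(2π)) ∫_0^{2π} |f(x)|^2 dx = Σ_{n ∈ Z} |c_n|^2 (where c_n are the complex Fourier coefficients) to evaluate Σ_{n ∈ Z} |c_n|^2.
Σ |c_n|^2 = 82

Parseval equates the L^2 energy of f (normalised by 1/(2π)) with the ℓ^2 sum of its Fourier coefficients: (1/(2π)) ∫_0^{2π} |f|^2 = Σ |c_n|^2.
Compute the left side: (1/(2π)) [∫_0^π 8^2 dx + ∫_π^{2π} 10^2 dx] = (1/(2π)) · (64π + 100π) = (64 + 100)/2 = 82.
So Σ_{n ∈ Z} |c_n|^2 = 82.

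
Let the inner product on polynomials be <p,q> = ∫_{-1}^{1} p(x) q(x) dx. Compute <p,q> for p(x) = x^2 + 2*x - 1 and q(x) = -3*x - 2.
<p,q> = -4/3

Expand the product: p(x)·q(x) = -3*x^3 - 8*x^2 - x + 2.
∫_{-1}^{1} of each monomial x^k gives [2/(k+1) if k even, 0 if k odd]. Integrating term-by-term (or equivalently evaluating the antiderivative F(x) = -3*x^4/4 - 8*x^3/3 - x^2/2 + 2*x at the endpoints):
  F(1) − F(−1) = -23/12 − (-7/12) = -4/3.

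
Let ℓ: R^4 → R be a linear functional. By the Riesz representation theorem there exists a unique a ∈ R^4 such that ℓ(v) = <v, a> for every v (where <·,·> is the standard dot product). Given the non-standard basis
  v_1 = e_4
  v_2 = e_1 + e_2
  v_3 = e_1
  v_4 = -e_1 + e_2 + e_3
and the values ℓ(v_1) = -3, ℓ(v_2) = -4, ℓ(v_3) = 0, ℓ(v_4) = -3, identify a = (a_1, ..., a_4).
a = (0, -4, 1, -3)

Write a = (a_1, ..., a_4) in the standard basis. For each basis vector v_i, ℓ(v_i) = <v_i, a> is a linear equation in the a_j's. Collect the n equations into a matrix system V a = ℓ, where row i of V is v_i (expressed in the standard basis). Since V is invertible (lower-triangular with 1s on the diagonal, up to permutation), solve by back-substitution:
  V =
[[0, 0, 0, 1],
 [1, 1, 0, 0],
 [1, 0, 0, 0],
 [-1, 1, 1, 0]]
  V a = (-3, -4, 0, -3)
Solving gives a = (0, -4, 1, -3).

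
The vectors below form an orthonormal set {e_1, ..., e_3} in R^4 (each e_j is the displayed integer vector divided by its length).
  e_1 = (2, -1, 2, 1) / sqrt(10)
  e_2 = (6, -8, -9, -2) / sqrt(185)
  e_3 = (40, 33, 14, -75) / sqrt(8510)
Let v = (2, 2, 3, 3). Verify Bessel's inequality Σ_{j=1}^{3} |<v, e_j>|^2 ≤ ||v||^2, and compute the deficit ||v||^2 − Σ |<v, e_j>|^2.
Σ |<v, e_j>|^2 = 2261/115; ||v||^2 = 26; deficit = 729/115

Write each e_j = u_j / sqrt(<u_j, u_j>) where u_j is the displayed integer vector. Then <v, e_j> = <v, u_j> / sqrt(<u_j, u_j>), so |<v, e_j>|^2 = <v, u_j>^2 / <u_j, u_j>.
Coefficients: <v, e_1> = 11/sqrt(10), <v, e_2> = -37/sqrt(185), <v, e_3> = -37/sqrt(8510).
Square and sum: Σ |<v, e_j>|^2 = 2261/115.
Compute ||v||^2 = v·v = 26.
Deficit = 26 − 2261/115 = 729/115 ≥ 0, confirming Bessel's inequality. (The deficit equals ||v − Σ <v,e_j> e_j||^2, the squared distance from v to span{e_j}.)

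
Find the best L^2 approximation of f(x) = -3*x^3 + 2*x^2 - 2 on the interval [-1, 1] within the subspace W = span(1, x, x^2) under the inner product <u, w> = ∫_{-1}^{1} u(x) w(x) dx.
g(x) = 2*x^2 - 9*x/5 - 2

The best approximation g ∈ W is the orthogonal projection of f onto W. Writing g = a_0 + a_1 x + a_2 x^2, the coefficients solve the normal equations G · a = b where
  G_{ij} = <φ_i, φ_j> and b_i = <f, φ_i>, with φ_0 = 1, φ_1 = x, φ_2 = x^2.
G =
  [2, 0, 2/3]
  [0, 2/3, 0]
  [2/3, 0, 2/5],
b = (-8/3, -6/5, -8/15).
Solving gives a_0 = -2, a_1 = -9/5, a_2 = 2, so
  g(x) = 2*x^2 - 9*x/5 - 2.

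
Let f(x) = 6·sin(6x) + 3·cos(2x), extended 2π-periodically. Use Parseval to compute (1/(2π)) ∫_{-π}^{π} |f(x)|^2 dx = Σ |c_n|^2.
Σ |c_n|^2 = 45/2

Expand |f|^2 and use orthogonality of {sin(nx), cos(mx)} on [-π, π]:
  ∫_{-π}^{π} sin(nx)^2 dx = π, ∫ cos(mx)^2 dx = π, and cross terms integrate to 0.
So ∫_{-π}^{π} f(x)^2 dx = 6^2 · π + 3^2 · π = (36 + 9)π.
Divide by 2π: (36 + 9)/2 = 45/2.
By Parseval, this equals Σ |c_n|^2.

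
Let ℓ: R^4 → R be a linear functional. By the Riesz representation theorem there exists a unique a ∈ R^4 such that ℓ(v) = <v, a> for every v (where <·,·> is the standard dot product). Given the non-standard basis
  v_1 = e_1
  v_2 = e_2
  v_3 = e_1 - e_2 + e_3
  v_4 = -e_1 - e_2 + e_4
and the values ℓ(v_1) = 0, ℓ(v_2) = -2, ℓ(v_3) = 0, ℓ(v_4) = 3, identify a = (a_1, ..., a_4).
a = (0, -2, -2, 1)

Write a = (a_1, ..., a_4) in the standard basis. For each basis vector v_i, ℓ(v_i) = <v_i, a> is a linear equation in the a_j's. Collect the n equations into a matrix system V a = ℓ, where row i of V is v_i (expressed in the standard basis). Since V is invertible (lower-triangular with 1s on the diagonal, up to permutation), solve by back-substitution:
  V =
[[1, 0, 0, 0],
 [0, 1, 0, 0],
 [1, -1, 1, 0],
 [-1, -1, 0, 1]]
  V a = (0, -2, 0, 3)
Solving gives a = (0, -2, -2, 1).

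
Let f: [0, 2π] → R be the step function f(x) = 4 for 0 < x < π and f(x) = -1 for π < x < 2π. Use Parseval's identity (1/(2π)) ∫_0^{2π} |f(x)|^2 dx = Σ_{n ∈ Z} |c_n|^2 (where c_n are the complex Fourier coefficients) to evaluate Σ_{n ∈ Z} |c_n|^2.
Σ |c_n|^2 = 17/2

Parseval equates the L^2 energy of f (normalised by 1/(2π)) with the ℓ^2 sum of its Fourier coefficients: (1/(2π)) ∫_0^{2π} |f|^2 = Σ |c_n|^2.
Compute the left side: (1/(2π)) [∫_0^π 4^2 dx + ∫_π^{2π} (-1)^2 dx] = (1/(2π)) · (16π + 1π) = (16 + 1)/2 = 17/2.
So Σ_{n ∈ Z} |c_n|^2 = 17/2.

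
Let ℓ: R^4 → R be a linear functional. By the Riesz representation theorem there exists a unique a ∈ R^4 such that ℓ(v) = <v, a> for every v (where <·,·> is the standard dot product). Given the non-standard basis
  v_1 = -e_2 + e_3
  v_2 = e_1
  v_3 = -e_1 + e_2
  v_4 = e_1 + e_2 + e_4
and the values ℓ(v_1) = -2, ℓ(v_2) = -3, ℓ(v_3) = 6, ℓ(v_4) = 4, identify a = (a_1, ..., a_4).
a = (-3, 3, 1, 4)

Write a = (a_1, ..., a_4) in the standard basis. For each basis vector v_i, ℓ(v_i) = <v_i, a> is a linear equation in the a_j's. Collect the n equations into a matrix system V a = ℓ, where row i of V is v_i (expressed in the standard basis). Since V is invertible (lower-triangular with 1s on the diagonal, up to permutation), solve by back-substitution:
  V =
[[0, -1, 1, 0],
 [1, 0, 0, 0],
 [-1, 1, 0, 0],
 [1, 1, 0, 1]]
  V a = (-2, -3, 6, 4)
Solving gives a = (-3, 3, 1, 4).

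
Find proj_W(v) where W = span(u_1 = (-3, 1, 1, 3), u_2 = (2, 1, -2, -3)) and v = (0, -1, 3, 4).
proj_W(v) = (-3/2, -2, 5/2, 3)

Set up U = [u_1 | ... | u_2] ∈ R^(4×2). The projector onto W = col(U) is P = U (U^T U)^(-1) U^T.
Compute U^T U =
  [20, -16]
  [-16, 18],
and U^T v = (14, -19).
Solve U^T U · c = U^T v for the coefficients: c = (-1/2, -3/2). The projection is proj_W(v) = U c.
Check: (v - proj_W(v)) · u_1 = 0  (should be 0).
Check: (v - proj_W(v)) · u_2 = 0  (should be 0).
Result: proj_W(v) = (-3/2, -2, 5/2, 3).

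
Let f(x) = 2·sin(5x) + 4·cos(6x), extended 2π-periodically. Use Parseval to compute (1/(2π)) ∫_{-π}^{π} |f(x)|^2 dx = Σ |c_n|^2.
Σ |c_n|^2 = 10

Expand |f|^2 and use orthogonality of {sin(nx), cos(mx)} on [-π, π]:
  ∫_{-π}^{π} sin(nx)^2 dx = π, ∫ cos(mx)^2 dx = π, and cross terms integrate to 0.
So ∫_{-π}^{π} f(x)^2 dx = 2^2 · π + 4^2 · π = (4 + 16)π.
Divide by 2π: (4 + 16)/2 = 10.
By Parseval, this equals Σ |c_n|^2.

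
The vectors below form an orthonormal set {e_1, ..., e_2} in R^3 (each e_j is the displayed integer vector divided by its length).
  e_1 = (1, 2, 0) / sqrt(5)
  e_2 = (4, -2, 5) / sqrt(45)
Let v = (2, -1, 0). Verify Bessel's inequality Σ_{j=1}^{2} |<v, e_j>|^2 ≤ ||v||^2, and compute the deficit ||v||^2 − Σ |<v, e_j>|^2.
Σ |<v, e_j>|^2 = 20/9; ||v||^2 = 5; deficit = 25/9

Write each e_j = u_j / sqrt(<u_j, u_j>) where u_j is the displayed integer vector. Then <v, e_j> = <v, u_j> / sqrt(<u_j, u_j>), so |<v, e_j>|^2 = <v, u_j>^2 / <u_j, u_j>.
Coefficients: <v, e_1> = 0/sqrt(5), <v, e_2> = 10/sqrt(45).
Square and sum: Σ |<v, e_j>|^2 = 20/9.
Compute ||v||^2 = v·v = 5.
Deficit = 5 − 20/9 = 25/9 ≥ 0, confirming Bessel's inequality. (The deficit equals ||v − Σ <v,e_j> e_j||^2, the squared distance from v to span{e_j}.)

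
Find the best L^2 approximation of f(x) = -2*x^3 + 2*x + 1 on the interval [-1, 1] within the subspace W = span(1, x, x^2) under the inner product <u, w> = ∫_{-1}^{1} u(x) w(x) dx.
g(x) = 4*x/5 + 1

The best approximation g ∈ W is the orthogonal projection of f onto W. Writing g = a_0 + a_1 x + a_2 x^2, the coefficients solve the normal equations G · a = b where
  G_{ij} = <φ_i, φ_j> and b_i = <f, φ_i>, with φ_0 = 1, φ_1 = x, φ_2 = x^2.
G =
  [2, 0, 2/3]
  [0, 2/3, 0]
  [2/3, 0, 2/5],
b = (2, 8/15, 2/3).
Solving gives a_0 = 1, a_1 = 4/5, a_2 = 0, so
  g(x) = 4*x/5 + 1.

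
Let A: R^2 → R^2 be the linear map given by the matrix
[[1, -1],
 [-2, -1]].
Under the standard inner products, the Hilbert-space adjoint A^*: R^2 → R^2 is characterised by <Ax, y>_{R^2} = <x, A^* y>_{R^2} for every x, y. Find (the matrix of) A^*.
A^* = A^T =
[[1, -2],
 [-1, -1]]

For real matrices with standard dot products, the defining identity <Ax, y> = <x, A^* y> gives (Ax)^T y = x^T (A^*) y, i.e. x^T A^T y = x^T (A^*) y. Since this holds for all x, y, we must have A^* = A^T. Therefore
A^* =
[[1, -2],
 [-1, -1]].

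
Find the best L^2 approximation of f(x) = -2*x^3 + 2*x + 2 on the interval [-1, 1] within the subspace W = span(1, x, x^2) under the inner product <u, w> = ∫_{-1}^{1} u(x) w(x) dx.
g(x) = 4*x/5 + 2

The best approximation g ∈ W is the orthogonal projection of f onto W. Writing g = a_0 + a_1 x + a_2 x^2, the coefficients solve the normal equations G · a = b where
  G_{ij} = <φ_i, φ_j> and b_i = <f, φ_i>, with φ_0 = 1, φ_1 = x, φ_2 = x^2.
G =
  [2, 0, 2/3]
  [0, 2/3, 0]
  [2/3, 0, 2/5],
b = (4, 8/15, 4/3).
Solving gives a_0 = 2, a_1 = 4/5, a_2 = 0, so
  g(x) = 4*x/5 + 2.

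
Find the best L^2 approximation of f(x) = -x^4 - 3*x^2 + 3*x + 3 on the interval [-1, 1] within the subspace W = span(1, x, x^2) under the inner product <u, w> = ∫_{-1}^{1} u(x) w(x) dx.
g(x) = -27*x^2/7 + 3*x + 108/35

The best approximation g ∈ W is the orthogonal projection of f onto W. Writing g = a_0 + a_1 x + a_2 x^2, the coefficients solve the normal equations G · a = b where
  G_{ij} = <φ_i, φ_j> and b_i = <f, φ_i>, with φ_0 = 1, φ_1 = x, φ_2 = x^2.
G =
  [2, 0, 2/3]
  [0, 2/3, 0]
  [2/3, 0, 2/5],
b = (18/5, 2, 18/35).
Solving gives a_0 = 108/35, a_1 = 3, a_2 = -27/7, so
  g(x) = -27*x^2/7 + 3*x + 108/35.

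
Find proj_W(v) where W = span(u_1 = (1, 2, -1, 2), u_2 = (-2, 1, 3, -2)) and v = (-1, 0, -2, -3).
proj_W(v) = (-46/131, -167/131, 31/131, -122/131)

Set up U = [u_1 | ... | u_2] ∈ R^(4×2). The projector onto W = col(U) is P = U (U^T U)^(-1) U^T.
Compute U^T U =
  [10, -7]
  [-7, 18],
and U^T v = (-5, 2).
Solve U^T U · c = U^T v for the coefficients: c = (-76/131, -15/131). The projection is proj_W(v) = U c.
Check: (v - proj_W(v)) · u_1 = 0  (should be 0).
Check: (v - proj_W(v)) · u_2 = 0  (should be 0).
Result: proj_W(v) = (-46/131, -167/131, 31/131, -122/131).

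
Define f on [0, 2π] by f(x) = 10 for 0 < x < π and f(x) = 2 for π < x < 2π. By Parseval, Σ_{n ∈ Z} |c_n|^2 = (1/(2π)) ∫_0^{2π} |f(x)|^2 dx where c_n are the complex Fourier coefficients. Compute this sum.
Σ |c_n|^2 = 52

Parseval equates the L^2 energy of f (normalised by 1/(2π)) with the ℓ^2 sum of its Fourier coefficients: (1/(2π)) ∫_0^{2π} |f|^2 = Σ |c_n|^2.
Compute the left side: (1/(2π)) [∫_0^π 10^2 dx + ∫_π^{2π} 2^2 dx] = (1/(2π)) · (100π + 4π) = (100 + 4)/2 = 52.
So Σ_{n ∈ Z} |c_n|^2 = 52.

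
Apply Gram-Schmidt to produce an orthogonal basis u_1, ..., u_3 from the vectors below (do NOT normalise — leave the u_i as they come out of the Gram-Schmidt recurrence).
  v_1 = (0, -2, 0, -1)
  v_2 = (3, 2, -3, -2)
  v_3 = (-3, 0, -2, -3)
Orthogonal basis:
  u_1 = (0, -2, 0, -1)
  u_2 = (3, 6/5, -3, -12/5)
  u_3 = (-7/2, 1, -3/2, -2)

Apply the Gram-Schmidt recurrence
  u_1 = v_1
  u_i = v_i − Σ_{j<i} ((v_i · u_j) / (u_j · u_j)) · u_j.

Step by step this gives:
  u_1 = (0, -2, 0, -1)
  u_2 = (3, 6/5, -3, -12/5)
  u_3 = (-7/2, 1, -3/2, -2)

Orthogonality check:
  u_2 · u_1 = 0 (should be 0)
  u_3 · u_1 = 0 (should be 0)
  u_3 · u_2 = 0 (should be 0)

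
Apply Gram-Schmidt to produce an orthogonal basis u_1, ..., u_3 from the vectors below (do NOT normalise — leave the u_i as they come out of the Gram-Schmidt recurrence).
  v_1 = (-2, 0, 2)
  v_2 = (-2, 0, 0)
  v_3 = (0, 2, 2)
Orthogonal basis:
  u_1 = (-2, 0, 2)
  u_2 = (-1, 0, -1)
  u_3 = (0, 2, 0)

Apply the Gram-Schmidt recurrence
  u_1 = v_1
  u_i = v_i − Σ_{j<i} ((v_i · u_j) / (u_j · u_j)) · u_j.

Step by step this gives:
  u_1 = (-2, 0, 2)
  u_2 = (-1, 0, -1)
  u_3 = (0, 2, 0)

Orthogonality check:
  u_2 · u_1 = 0 (should be 0)
  u_3 · u_1 = 0 (should be 0)
  u_3 · u_2 = 0 (should be 0)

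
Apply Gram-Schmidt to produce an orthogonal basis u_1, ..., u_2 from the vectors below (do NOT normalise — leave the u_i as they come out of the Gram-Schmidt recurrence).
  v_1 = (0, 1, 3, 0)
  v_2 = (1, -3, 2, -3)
Orthogonal basis:
  u_1 = (0, 1, 3, 0)
  u_2 = (1, -33/10, 11/10, -3)

Apply the Gram-Schmidt recurrence
  u_1 = v_1
  u_i = v_i − Σ_{j<i} ((v_i · u_j) / (u_j · u_j)) · u_j.

Step by step this gives:
  u_1 = (0, 1, 3, 0)
  u_2 = (1, -33/10, 11/10, -3)

Orthogonality check:
  u_2 · u_1 = 0 (should be 0)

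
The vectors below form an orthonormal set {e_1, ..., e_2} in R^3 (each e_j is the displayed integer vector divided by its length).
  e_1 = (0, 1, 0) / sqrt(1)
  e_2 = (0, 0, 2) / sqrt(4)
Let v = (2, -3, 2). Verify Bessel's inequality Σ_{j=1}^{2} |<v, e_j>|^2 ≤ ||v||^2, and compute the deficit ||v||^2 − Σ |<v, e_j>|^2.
Σ |<v, e_j>|^2 = 13; ||v||^2 = 17; deficit = 4

Write each e_j = u_j / sqrt(<u_j, u_j>) where u_j is the displayed integer vector. Then <v, e_j> = <v, u_j> / sqrt(<u_j, u_j>), so |<v, e_j>|^2 = <v, u_j>^2 / <u_j, u_j>.
Coefficients: <v, e_1> = -3/sqrt(1), <v, e_2> = 4/sqrt(4).
Square and sum: Σ |<v, e_j>|^2 = 13.
Compute ||v||^2 = v·v = 17.
Deficit = 17 − 13 = 4 ≥ 0, confirming Bessel's inequality. (The deficit equals ||v − Σ <v,e_j> e_j||^2, the squared distance from v to span{e_j}.)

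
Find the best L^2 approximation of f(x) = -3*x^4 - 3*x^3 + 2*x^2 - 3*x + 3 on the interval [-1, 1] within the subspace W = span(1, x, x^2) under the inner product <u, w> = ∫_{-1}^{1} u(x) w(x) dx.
g(x) = -4*x^2/7 - 24*x/5 + 114/35

The best approximation g ∈ W is the orthogonal projection of f onto W. Writing g = a_0 + a_1 x + a_2 x^2, the coefficients solve the normal equations G · a = b where
  G_{ij} = <φ_i, φ_j> and b_i = <f, φ_i>, with φ_0 = 1, φ_1 = x, φ_2 = x^2.
G =
  [2, 0, 2/3]
  [0, 2/3, 0]
  [2/3, 0, 2/5],
b = (92/15, -16/5, 68/35).
Solving gives a_0 = 114/35, a_1 = -24/5, a_2 = -4/7, so
  g(x) = -4*x^2/7 - 24*x/5 + 114/35.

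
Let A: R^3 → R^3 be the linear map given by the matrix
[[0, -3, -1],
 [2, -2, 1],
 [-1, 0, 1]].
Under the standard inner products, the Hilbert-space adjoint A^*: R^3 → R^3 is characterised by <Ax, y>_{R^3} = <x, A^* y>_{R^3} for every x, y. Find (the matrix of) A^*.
A^* = A^T =
[[0, 2, -1],
 [-3, -2, 0],
 [-1, 1, 1]]

For real matrices with standard dot products, the defining identity <Ax, y> = <x, A^* y> gives (Ax)^T y = x^T (A^*) y, i.e. x^T A^T y = x^T (A^*) y. Since this holds for all x, y, we must have A^* = A^T. Therefore
A^* =
[[0, 2, -1],
 [-3, -2, 0],
 [-1, 1, 1]].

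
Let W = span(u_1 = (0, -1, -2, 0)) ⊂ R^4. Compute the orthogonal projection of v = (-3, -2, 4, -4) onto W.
proj_W(v) = (0, 6/5, 12/5, 0)

Set up U = [u_1 | ... | u_1] ∈ R^(4×1). The projector onto W = col(U) is P = U (U^T U)^(-1) U^T.
Compute U^T U =
  [5],
and U^T v = (-6).
Solve U^T U · c = U^T v for the coefficients: c = (-6/5). The projection is proj_W(v) = U c.
Check: (v - proj_W(v)) · u_1 = 0  (should be 0).
Result: proj_W(v) = (0, 6/5, 12/5, 0).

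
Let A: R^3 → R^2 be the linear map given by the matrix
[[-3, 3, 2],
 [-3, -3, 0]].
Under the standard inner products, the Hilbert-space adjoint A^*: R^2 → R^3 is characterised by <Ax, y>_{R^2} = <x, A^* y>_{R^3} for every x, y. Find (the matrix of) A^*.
A^* = A^T =
[[-3, -3],
 [3, -3],
 [2, 0]]

For real matrices with standard dot products, the defining identity <Ax, y> = <x, A^* y> gives (Ax)^T y = x^T (A^*) y, i.e. x^T A^T y = x^T (A^*) y. Since this holds for all x, y, we must have A^* = A^T. Therefore
A^* =
[[-3, -3],
 [3, -3],
 [2, 0]].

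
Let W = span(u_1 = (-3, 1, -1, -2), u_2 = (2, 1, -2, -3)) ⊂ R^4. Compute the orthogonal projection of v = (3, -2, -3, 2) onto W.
proj_W(v) = (292/87, -44/87, 4/29, 56/87)

Set up U = [u_1 | ... | u_2] ∈ R^(4×2). The projector onto W = col(U) is P = U (U^T U)^(-1) U^T.
Compute U^T U =
  [15, 3]
  [3, 18],
and U^T v = (-12, 4).
Solve U^T U · c = U^T v for the coefficients: c = (-76/87, 32/87). The projection is proj_W(v) = U c.
Check: (v - proj_W(v)) · u_1 = 0  (should be 0).
Check: (v - proj_W(v)) · u_2 = 0  (should be 0).
Result: proj_W(v) = (292/87, -44/87, 4/29, 56/87).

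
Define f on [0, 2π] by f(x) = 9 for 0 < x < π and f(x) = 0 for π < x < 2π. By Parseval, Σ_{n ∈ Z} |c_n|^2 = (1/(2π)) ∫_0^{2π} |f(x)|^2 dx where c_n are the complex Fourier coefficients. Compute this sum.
Σ |c_n|^2 = 81/2

Parseval equates the L^2 energy of f (normalised by 1/(2π)) with the ℓ^2 sum of its Fourier coefficients: (1/(2π)) ∫_0^{2π} |f|^2 = Σ |c_n|^2.
Compute the left side: (1/(2π)) [∫_0^π 9^2 dx + ∫_π^{2π} 0^2 dx] = (1/(2π)) · (81π + 0π) = (81 + 0)/2 = 81/2.
So Σ_{n ∈ Z} |c_n|^2 = 81/2.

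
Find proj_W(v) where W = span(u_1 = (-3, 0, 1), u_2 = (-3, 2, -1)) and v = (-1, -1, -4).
proj_W(v) = (-3/19, 29/19, -28/19)

Set up U = [u_1 | ... | u_2] ∈ R^(3×2). The projector onto W = col(U) is P = U (U^T U)^(-1) U^T.
Compute U^T U =
  [10, 8]
  [8, 14],
and U^T v = (-1, 5).
Solve U^T U · c = U^T v for the coefficients: c = (-27/38, 29/38). The projection is proj_W(v) = U c.
Check: (v - proj_W(v)) · u_1 = 0  (should be 0).
Check: (v - proj_W(v)) · u_2 = 0  (should be 0).
Result: proj_W(v) = (-3/19, 29/19, -28/19).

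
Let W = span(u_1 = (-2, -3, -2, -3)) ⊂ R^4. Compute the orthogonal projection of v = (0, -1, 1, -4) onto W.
proj_W(v) = (-1, -3/2, -1, -3/2)

Set up U = [u_1 | ... | u_1] ∈ R^(4×1). The projector onto W = col(U) is P = U (U^T U)^(-1) U^T.
Compute U^T U =
  [26],
and U^T v = (13).
Solve U^T U · c = U^T v for the coefficients: c = (1/2). The projection is proj_W(v) = U c.
Check: (v - proj_W(v)) · u_1 = 0  (should be 0).
Result: proj_W(v) = (-1, -3/2, -1, -3/2).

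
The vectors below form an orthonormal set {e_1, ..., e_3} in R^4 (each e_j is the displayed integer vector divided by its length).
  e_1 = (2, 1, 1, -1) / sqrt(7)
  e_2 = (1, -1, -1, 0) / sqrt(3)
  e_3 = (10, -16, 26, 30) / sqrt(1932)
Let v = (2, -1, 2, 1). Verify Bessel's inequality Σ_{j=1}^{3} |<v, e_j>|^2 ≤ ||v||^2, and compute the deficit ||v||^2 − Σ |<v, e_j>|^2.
Σ |<v, e_j>|^2 = 226/23; ||v||^2 = 10; deficit = 4/23

Write each e_j = u_j / sqrt(<u_j, u_j>) where u_j is the displayed integer vector. Then <v, e_j> = <v, u_j> / sqrt(<u_j, u_j>), so |<v, e_j>|^2 = <v, u_j>^2 / <u_j, u_j>.
Coefficients: <v, e_1> = 4/sqrt(7), <v, e_2> = 1/sqrt(3), <v, e_3> = 118/sqrt(1932).
Square and sum: Σ |<v, e_j>|^2 = 226/23.
Compute ||v||^2 = v·v = 10.
Deficit = 10 − 226/23 = 4/23 ≥ 0, confirming Bessel's inequality. (The deficit equals ||v − Σ <v,e_j> e_j||^2, the squared distance from v to span{e_j}.)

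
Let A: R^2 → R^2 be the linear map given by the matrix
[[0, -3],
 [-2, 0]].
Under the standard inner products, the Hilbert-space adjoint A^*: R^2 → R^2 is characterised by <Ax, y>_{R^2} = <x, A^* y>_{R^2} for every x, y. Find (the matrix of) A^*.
A^* = A^T =
[[0, -2],
 [-3, 0]]

For real matrices with standard dot products, the defining identity <Ax, y> = <x, A^* y> gives (Ax)^T y = x^T (A^*) y, i.e. x^T A^T y = x^T (A^*) y. Since this holds for all x, y, we must have A^* = A^T. Therefore
A^* =
[[0, -2],
 [-3, 0]].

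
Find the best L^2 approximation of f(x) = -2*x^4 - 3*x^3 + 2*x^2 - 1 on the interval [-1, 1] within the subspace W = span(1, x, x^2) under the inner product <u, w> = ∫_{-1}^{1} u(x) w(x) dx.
g(x) = 2*x^2/7 - 9*x/5 - 29/35

The best approximation g ∈ W is the orthogonal projection of f onto W. Writing g = a_0 + a_1 x + a_2 x^2, the coefficients solve the normal equations G · a = b where
  G_{ij} = <φ_i, φ_j> and b_i = <f, φ_i>, with φ_0 = 1, φ_1 = x, φ_2 = x^2.
G =
  [2, 0, 2/3]
  [0, 2/3, 0]
  [2/3, 0, 2/5],
b = (-22/15, -6/5, -46/105).
Solving gives a_0 = -29/35, a_1 = -9/5, a_2 = 2/7, so
  g(x) = 2*x^2/7 - 9*x/5 - 29/35.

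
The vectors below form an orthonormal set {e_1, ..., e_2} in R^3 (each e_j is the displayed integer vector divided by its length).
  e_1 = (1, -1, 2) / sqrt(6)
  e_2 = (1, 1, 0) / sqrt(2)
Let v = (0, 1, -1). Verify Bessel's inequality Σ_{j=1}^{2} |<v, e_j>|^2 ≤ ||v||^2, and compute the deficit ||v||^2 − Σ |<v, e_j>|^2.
Σ |<v, e_j>|^2 = 2; ||v||^2 = 2; deficit = 0

Write each e_j = u_j / sqrt(<u_j, u_j>) where u_j is the displayed integer vector. Then <v, e_j> = <v, u_j> / sqrt(<u_j, u_j>), so |<v, e_j>|^2 = <v, u_j>^2 / <u_j, u_j>.
Coefficients: <v, e_1> = -3/sqrt(6), <v, e_2> = 1/sqrt(2).
Square and sum: Σ |<v, e_j>|^2 = 2.
Compute ||v||^2 = v·v = 2.
Deficit = 2 − 2 = 0 ≥ 0, confirming Bessel's inequality. (The deficit equals ||v − Σ <v,e_j> e_j||^2, the squared distance from v to span{e_j}.)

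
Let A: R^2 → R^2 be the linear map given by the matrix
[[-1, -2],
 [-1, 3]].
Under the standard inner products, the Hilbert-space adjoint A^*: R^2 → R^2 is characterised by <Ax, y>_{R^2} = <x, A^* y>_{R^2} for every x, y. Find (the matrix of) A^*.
A^* = A^T =
[[-1, -1],
 [-2, 3]]

For real matrices with standard dot products, the defining identity <Ax, y> = <x, A^* y> gives (Ax)^T y = x^T (A^*) y, i.e. x^T A^T y = x^T (A^*) y. Since this holds for all x, y, we must have A^* = A^T. Therefore
A^* =
[[-1, -1],
 [-2, 3]].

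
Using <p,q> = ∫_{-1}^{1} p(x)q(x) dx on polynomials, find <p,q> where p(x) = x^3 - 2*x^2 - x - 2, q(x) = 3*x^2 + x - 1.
<p,q> = -4/3

Expand the product: p(x)·q(x) = 3*x^5 - 5*x^4 - 6*x^3 - 5*x^2 - x + 2.
∫_{-1}^{1} of each monomial x^k gives [2/(k+1) if k even, 0 if k odd]. Integrating term-by-term (or equivalently evaluating the antiderivative F(x) = x^6/2 - x^5 - 3*x^4/2 - 5*x^3/3 - x^2/2 + 2*x at the endpoints):
  F(1) − F(−1) = -13/6 − (-5/6) = -4/3.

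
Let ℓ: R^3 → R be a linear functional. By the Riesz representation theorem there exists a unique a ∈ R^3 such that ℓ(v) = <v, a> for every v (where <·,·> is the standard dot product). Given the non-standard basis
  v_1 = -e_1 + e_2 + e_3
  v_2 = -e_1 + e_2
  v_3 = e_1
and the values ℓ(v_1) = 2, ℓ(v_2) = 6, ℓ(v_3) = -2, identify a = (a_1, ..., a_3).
a = (-2, 4, -4)

Write a = (a_1, ..., a_3) in the standard basis. For each basis vector v_i, ℓ(v_i) = <v_i, a> is a linear equation in the a_j's. Collect the n equations into a matrix system V a = ℓ, where row i of V is v_i (expressed in the standard basis). Since V is invertible (lower-triangular with 1s on the diagonal, up to permutation), solve by back-substitution:
  V =
[[-1, 1, 1],
 [-1, 1, 0],
 [1, 0, 0]]
  V a = (2, 6, -2)
Solving gives a = (-2, 4, -4).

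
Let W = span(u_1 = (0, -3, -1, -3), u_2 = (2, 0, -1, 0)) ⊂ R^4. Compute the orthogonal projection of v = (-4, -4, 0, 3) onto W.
proj_W(v) = (-155/47, -69/94, 66/47, -69/94)

Set up U = [u_1 | ... | u_2] ∈ R^(4×2). The projector onto W = col(U) is P = U (U^T U)^(-1) U^T.
Compute U^T U =
  [19, 1]
  [1, 5],
and U^T v = (3, -8).
Solve U^T U · c = U^T v for the coefficients: c = (23/94, -155/94). The projection is proj_W(v) = U c.
Check: (v - proj_W(v)) · u_1 = 0  (should be 0).
Check: (v - proj_W(v)) · u_2 = 0  (should be 0).
Result: proj_W(v) = (-155/47, -69/94, 66/47, -69/94).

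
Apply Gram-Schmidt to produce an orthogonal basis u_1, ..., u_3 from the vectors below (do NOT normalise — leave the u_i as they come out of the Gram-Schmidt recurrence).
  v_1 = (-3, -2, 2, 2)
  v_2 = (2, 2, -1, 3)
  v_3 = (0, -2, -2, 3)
Orthogonal basis:
  u_1 = (-3, -2, 2, 2)
  u_2 = (8/7, 10/7, -3/7, 25/7)
  u_3 = (14/57, -125/57, -89/38, 59/114)

Apply the Gram-Schmidt recurrence
  u_1 = v_1
  u_i = v_i − Σ_{j<i} ((v_i · u_j) / (u_j · u_j)) · u_j.

Step by step this gives:
  u_1 = (-3, -2, 2, 2)
  u_2 = (8/7, 10/7, -3/7, 25/7)
  u_3 = (14/57, -125/57, -89/38, 59/114)

Orthogonality check:
  u_2 · u_1 = 0 (should be 0)
  u_3 · u_1 = 0 (should be 0)
  u_3 · u_2 = 0 (should be 0)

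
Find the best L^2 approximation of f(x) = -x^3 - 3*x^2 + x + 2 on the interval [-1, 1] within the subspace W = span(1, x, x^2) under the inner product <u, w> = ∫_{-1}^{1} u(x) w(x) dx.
g(x) = -3*x^2 + 2*x/5 + 2

The best approximation g ∈ W is the orthogonal projection of f onto W. Writing g = a_0 + a_1 x + a_2 x^2, the coefficients solve the normal equations G · a = b where
  G_{ij} = <φ_i, φ_j> and b_i = <f, φ_i>, with φ_0 = 1, φ_1 = x, φ_2 = x^2.
G =
  [2, 0, 2/3]
  [0, 2/3, 0]
  [2/3, 0, 2/5],
b = (2, 4/15, 2/15).
Solving gives a_0 = 2, a_1 = 2/5, a_2 = -3, so
  g(x) = -3*x^2 + 2*x/5 + 2.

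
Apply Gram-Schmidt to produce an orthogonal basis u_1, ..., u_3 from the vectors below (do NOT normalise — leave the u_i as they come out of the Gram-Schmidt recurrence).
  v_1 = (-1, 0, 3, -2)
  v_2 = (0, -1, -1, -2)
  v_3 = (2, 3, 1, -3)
Orthogonal basis:
  u_1 = (-1, 0, 3, -2)
  u_2 = (1/14, -1, -17/14, -13/7)
  u_3 = (206/83, 270/83, -16/83, -127/83)

Apply the Gram-Schmidt recurrence
  u_1 = v_1
  u_i = v_i − Σ_{j<i} ((v_i · u_j) / (u_j · u_j)) · u_j.

Step by step this gives:
  u_1 = (-1, 0, 3, -2)
  u_2 = (1/14, -1, -17/14, -13/7)
  u_3 = (206/83, 270/83, -16/83, -127/83)

Orthogonality check:
  u_2 · u_1 = 0 (should be 0)
  u_3 · u_1 = 0 (should be 0)
  u_3 · u_2 = 0 (should be 0)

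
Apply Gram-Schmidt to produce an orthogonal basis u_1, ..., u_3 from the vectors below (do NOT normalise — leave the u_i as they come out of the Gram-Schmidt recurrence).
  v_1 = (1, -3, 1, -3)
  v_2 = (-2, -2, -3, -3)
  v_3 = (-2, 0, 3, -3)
Orthogonal basis:
  u_1 = (1, -3, 1, -3)
  u_2 = (-5/2, -1/2, -7/2, -3/2)
  u_3 = (-55/21, 31/21, 7/3, -11/7)

Apply the Gram-Schmidt recurrence
  u_1 = v_1
  u_i = v_i − Σ_{j<i} ((v_i · u_j) / (u_j · u_j)) · u_j.

Step by step this gives:
  u_1 = (1, -3, 1, -3)
  u_2 = (-5/2, -1/2, -7/2, -3/2)
  u_3 = (-55/21, 31/21, 7/3, -11/7)

Orthogonality check:
  u_2 · u_1 = 0 (should be 0)
  u_3 · u_1 = 0 (should be 0)
  u_3 · u_2 = 0 (should be 0)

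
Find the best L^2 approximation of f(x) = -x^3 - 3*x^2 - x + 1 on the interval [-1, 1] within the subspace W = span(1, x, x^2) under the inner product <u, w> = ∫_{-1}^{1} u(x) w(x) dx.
g(x) = -3*x^2 - 8*x/5 + 1

The best approximation g ∈ W is the orthogonal projection of f onto W. Writing g = a_0 + a_1 x + a_2 x^2, the coefficients solve the normal equations G · a = b where
  G_{ij} = <φ_i, φ_j> and b_i = <f, φ_i>, with φ_0 = 1, φ_1 = x, φ_2 = x^2.
G =
  [2, 0, 2/3]
  [0, 2/3, 0]
  [2/3, 0, 2/5],
b = (0, -16/15, -8/15).
Solving gives a_0 = 1, a_1 = -8/5, a_2 = -3, so
  g(x) = -3*x^2 - 8*x/5 + 1.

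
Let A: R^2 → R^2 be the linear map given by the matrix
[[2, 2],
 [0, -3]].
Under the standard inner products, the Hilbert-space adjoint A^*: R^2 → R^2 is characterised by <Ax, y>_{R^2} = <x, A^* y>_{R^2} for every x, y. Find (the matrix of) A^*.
A^* = A^T =
[[2, 0],
 [2, -3]]

For real matrices with standard dot products, the defining identity <Ax, y> = <x, A^* y> gives (Ax)^T y = x^T (A^*) y, i.e. x^T A^T y = x^T (A^*) y. Since this holds for all x, y, we must have A^* = A^T. Therefore
A^* =
[[2, 0],
 [2, -3]].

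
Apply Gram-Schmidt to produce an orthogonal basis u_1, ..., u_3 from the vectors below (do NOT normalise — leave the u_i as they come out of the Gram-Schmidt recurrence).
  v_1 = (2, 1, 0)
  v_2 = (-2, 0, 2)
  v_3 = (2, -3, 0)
Orthogonal basis:
  u_1 = (2, 1, 0)
  u_2 = (-2/5, 4/5, 2)
  u_3 = (4/3, -8/3, 4/3)

Apply the Gram-Schmidt recurrence
  u_1 = v_1
  u_i = v_i − Σ_{j<i} ((v_i · u_j) / (u_j · u_j)) · u_j.

Step by step this gives:
  u_1 = (2, 1, 0)
  u_2 = (-2/5, 4/5, 2)
  u_3 = (4/3, -8/3, 4/3)

Orthogonality check:
  u_2 · u_1 = 0 (should be 0)
  u_3 · u_1 = 0 (should be 0)
  u_3 · u_2 = 0 (should be 0)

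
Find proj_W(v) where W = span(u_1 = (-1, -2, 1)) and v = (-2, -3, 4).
proj_W(v) = (-2, -4, 2)

Set up U = [u_1 | ... | u_1] ∈ R^(3×1). The projector onto W = col(U) is P = U (U^T U)^(-1) U^T.
Compute U^T U =
  [6],
and U^T v = (12).
Solve U^T U · c = U^T v for the coefficients: c = (2). The projection is proj_W(v) = U c.
Check: (v - proj_W(v)) · u_1 = 0  (should be 0).
Result: proj_W(v) = (-2, -4, 2).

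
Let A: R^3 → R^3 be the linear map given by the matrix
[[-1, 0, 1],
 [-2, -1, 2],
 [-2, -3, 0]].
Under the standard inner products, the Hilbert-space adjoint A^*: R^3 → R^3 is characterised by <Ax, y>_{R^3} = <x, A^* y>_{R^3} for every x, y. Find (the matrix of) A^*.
A^* = A^T =
[[-1, -2, -2],
 [0, -1, -3],
 [1, 2, 0]]

For real matrices with standard dot products, the defining identity <Ax, y> = <x, A^* y> gives (Ax)^T y = x^T (A^*) y, i.e. x^T A^T y = x^T (A^*) y. Since this holds for all x, y, we must have A^* = A^T. Therefore
A^* =
[[-1, -2, -2],
 [0, -1, -3],
 [1, 2, 0]].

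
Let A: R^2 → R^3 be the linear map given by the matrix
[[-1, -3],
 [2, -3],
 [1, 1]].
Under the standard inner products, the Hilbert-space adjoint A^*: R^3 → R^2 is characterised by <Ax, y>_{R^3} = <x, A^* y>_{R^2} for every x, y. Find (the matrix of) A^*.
A^* = A^T =
[[-1, 2, 1],
 [-3, -3, 1]]

For real matrices with standard dot products, the defining identity <Ax, y> = <x, A^* y> gives (Ax)^T y = x^T (A^*) y, i.e. x^T A^T y = x^T (A^*) y. Since this holds for all x, y, we must have A^* = A^T. Therefore
A^* =
[[-1, 2, 1],
 [-3, -3, 1]].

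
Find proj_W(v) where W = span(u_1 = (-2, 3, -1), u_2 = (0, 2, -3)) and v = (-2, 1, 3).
proj_W(v) = (-230/101, 77/101, 287/101)

Set up U = [u_1 | ... | u_2] ∈ R^(3×2). The projector onto W = col(U) is P = U (U^T U)^(-1) U^T.
Compute U^T U =
  [14, 9]
  [9, 13],
and U^T v = (4, -7).
Solve U^T U · c = U^T v for the coefficients: c = (115/101, -134/101). The projection is proj_W(v) = U c.
Check: (v - proj_W(v)) · u_1 = 0  (should be 0).
Check: (v - proj_W(v)) · u_2 = 0  (should be 0).
Result: proj_W(v) = (-230/101, 77/101, 287/101).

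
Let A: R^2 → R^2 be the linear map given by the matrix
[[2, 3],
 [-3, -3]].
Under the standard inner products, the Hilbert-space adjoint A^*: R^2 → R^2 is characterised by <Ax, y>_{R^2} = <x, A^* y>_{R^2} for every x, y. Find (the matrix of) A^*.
A^* = A^T =
[[2, -3],
 [3, -3]]

For real matrices with standard dot products, the defining identity <Ax, y> = <x, A^* y> gives (Ax)^T y = x^T (A^*) y, i.e. x^T A^T y = x^T (A^*) y. Since this holds for all x, y, we must have A^* = A^T. Therefore
A^* =
[[2, -3],
 [3, -3]].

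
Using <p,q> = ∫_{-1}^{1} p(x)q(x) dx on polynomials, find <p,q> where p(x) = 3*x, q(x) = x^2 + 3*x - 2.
<p,q> = 6

Expand the product: p(x)·q(x) = 3*x^3 + 9*x^2 - 6*x.
∫_{-1}^{1} of each monomial x^k gives [2/(k+1) if k even, 0 if k odd]. Integrating term-by-term (or equivalently evaluating the antiderivative F(x) = 3*x^4/4 + 3*x^3 - 3*x^2 at the endpoints):
  F(1) − F(−1) = 3/4 − (-21/4) = 6.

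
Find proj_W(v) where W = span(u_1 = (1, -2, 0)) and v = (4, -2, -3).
proj_W(v) = (8/5, -16/5, 0)

Set up U = [u_1 | ... | u_1] ∈ R^(3×1). The projector onto W = col(U) is P = U (U^T U)^(-1) U^T.
Compute U^T U =
  [5],
and U^T v = (8).
Solve U^T U · c = U^T v for the coefficients: c = (8/5). The projection is proj_W(v) = U c.
Check: (v - proj_W(v)) · u_1 = 0  (should be 0).
Result: proj_W(v) = (8/5, -16/5, 0).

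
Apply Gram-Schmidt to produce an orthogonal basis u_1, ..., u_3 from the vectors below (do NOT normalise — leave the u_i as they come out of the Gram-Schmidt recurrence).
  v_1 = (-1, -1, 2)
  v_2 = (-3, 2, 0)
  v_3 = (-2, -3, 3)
Orthogonal basis:
  u_1 = (-1, -1, 2)
  u_2 = (-17/6, 13/6, -1/3)
  u_3 = (-4/7, -6/7, -5/7)

Apply the Gram-Schmidt recurrence
  u_1 = v_1
  u_i = v_i − Σ_{j<i} ((v_i · u_j) / (u_j · u_j)) · u_j.

Step by step this gives:
  u_1 = (-1, -1, 2)
  u_2 = (-17/6, 13/6, -1/3)
  u_3 = (-4/7, -6/7, -5/7)

Orthogonality check:
  u_2 · u_1 = 0 (should be 0)
  u_3 · u_1 = 0 (should be 0)
  u_3 · u_2 = 0 (should be 0)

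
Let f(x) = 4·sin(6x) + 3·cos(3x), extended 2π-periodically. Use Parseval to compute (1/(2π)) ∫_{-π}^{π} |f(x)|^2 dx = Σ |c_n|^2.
Σ |c_n|^2 = 25/2

Expand |f|^2 and use orthogonality of {sin(nx), cos(mx)} on [-π, π]:
  ∫_{-π}^{π} sin(nx)^2 dx = π, ∫ cos(mx)^2 dx = π, and cross terms integrate to 0.
So ∫_{-π}^{π} f(x)^2 dx = 4^2 · π + 3^2 · π = (16 + 9)π.
Divide by 2π: (16 + 9)/2 = 25/2.
By Parseval, this equals Σ |c_n|^2.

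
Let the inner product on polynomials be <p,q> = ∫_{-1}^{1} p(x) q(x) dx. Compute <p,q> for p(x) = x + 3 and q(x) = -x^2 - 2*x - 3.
<p,q> = -64/3

Expand the product: p(x)·q(x) = -x^3 - 5*x^2 - 9*x - 9.
∫_{-1}^{1} of each monomial x^k gives [2/(k+1) if k even, 0 if k odd]. Integrating term-by-term (or equivalently evaluating the antiderivative F(x) = -x^4/4 - 5*x^3/3 - 9*x^2/2 - 9*x at the endpoints):
  F(1) − F(−1) = -185/12 − (71/12) = -64/3.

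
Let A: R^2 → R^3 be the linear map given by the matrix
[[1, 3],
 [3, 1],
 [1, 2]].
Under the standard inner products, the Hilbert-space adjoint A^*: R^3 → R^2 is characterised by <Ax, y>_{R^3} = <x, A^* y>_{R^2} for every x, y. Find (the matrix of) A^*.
A^* = A^T =
[[1, 3, 1],
 [3, 1, 2]]

For real matrices with standard dot products, the defining identity <Ax, y> = <x, A^* y> gives (Ax)^T y = x^T (A^*) y, i.e. x^T A^T y = x^T (A^*) y. Since this holds for all x, y, we must have A^* = A^T. Therefore
A^* =
[[1, 3, 1],
 [3, 1, 2]].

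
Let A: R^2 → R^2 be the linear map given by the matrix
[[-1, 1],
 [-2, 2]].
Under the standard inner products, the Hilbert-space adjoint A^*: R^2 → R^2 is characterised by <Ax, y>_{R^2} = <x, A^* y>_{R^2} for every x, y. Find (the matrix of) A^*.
A^* = A^T =
[[-1, -2],
 [1, 2]]

For real matrices with standard dot products, the defining identity <Ax, y> = <x, A^* y> gives (Ax)^T y = x^T (A^*) y, i.e. x^T A^T y = x^T (A^*) y. Since this holds for all x, y, we must have A^* = A^T. Therefore
A^* =
[[-1, -2],
 [1, 2]].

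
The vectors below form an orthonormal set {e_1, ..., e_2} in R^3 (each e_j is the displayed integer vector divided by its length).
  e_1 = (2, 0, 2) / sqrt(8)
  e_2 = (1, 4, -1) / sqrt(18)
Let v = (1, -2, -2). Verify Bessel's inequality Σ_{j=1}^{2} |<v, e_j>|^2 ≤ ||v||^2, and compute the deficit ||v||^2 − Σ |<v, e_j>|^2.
Σ |<v, e_j>|^2 = 17/9; ||v||^2 = 9; deficit = 64/9

Write each e_j = u_j / sqrt(<u_j, u_j>) where u_j is the displayed integer vector. Then <v, e_j> = <v, u_j> / sqrt(<u_j, u_j>), so |<v, e_j>|^2 = <v, u_j>^2 / <u_j, u_j>.
Coefficients: <v, e_1> = -2/sqrt(8), <v, e_2> = -5/sqrt(18).
Square and sum: Σ |<v, e_j>|^2 = 17/9.
Compute ||v||^2 = v·v = 9.
Deficit = 9 − 17/9 = 64/9 ≥ 0, confirming Bessel's inequality. (The deficit equals ||v − Σ <v,e_j> e_j||^2, the squared distance from v to span{e_j}.)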